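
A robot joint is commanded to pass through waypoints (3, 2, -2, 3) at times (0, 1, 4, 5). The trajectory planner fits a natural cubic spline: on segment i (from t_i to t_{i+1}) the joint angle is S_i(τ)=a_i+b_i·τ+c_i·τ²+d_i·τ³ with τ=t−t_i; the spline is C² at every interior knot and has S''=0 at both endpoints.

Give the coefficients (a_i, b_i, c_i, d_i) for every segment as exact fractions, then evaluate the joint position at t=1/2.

Δ: Δ0=-1, Δ1=-4/3, Δ2=5
row 1: diag=8, rhs=-2; c'=3/8, d'=-1/4
row 2: denom=8−3·3/8=55/8; d'=(38−3·-1/4)/(55/8)=62/11
back: M2=62/11
back: M1=-1/4−3/8·62/11=-26/11
M: M0=0, M1=-26/11, M2=62/11, M3=0
seg 0: a=3, c=M0/2=0, d=(M1−M0)/(6·1)=-13/33, b=Δ0−h0·(2M0+M1)/6=-20/33
seg 1: a=2, c=M1/2=-13/11, d=(M2−M1)/(6·3)=4/9, b=Δ1−h1·(2M1+M2)/6=-59/33
seg 2: a=-2, c=M2/2=31/11, d=(M3−M2)/(6·1)=-31/33, b=Δ2−h2·(2M2+M3)/6=103/33
t_q=1/2 → seg 0, τ=1/2; S=3+-20/33·τ+0·τ²+-13/33·τ³=233/88

  seg 0: a=3 b=-20/33 c=0 d=-13/33
  seg 1: a=2 b=-59/33 c=-13/11 d=4/9
  seg 2: a=-2 b=103/33 c=31/11 d=-31/33
S(1/2) = 233/88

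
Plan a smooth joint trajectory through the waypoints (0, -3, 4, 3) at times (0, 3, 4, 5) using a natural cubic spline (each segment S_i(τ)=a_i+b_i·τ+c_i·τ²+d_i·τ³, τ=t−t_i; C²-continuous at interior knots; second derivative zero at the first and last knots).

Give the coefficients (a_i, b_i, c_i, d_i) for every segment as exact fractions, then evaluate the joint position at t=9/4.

Δ: Δ0=-1, Δ1=7, Δ2=-1
row 1: diag=8, rhs=48; c'=1/8, d'=6
row 2: denom=4−1·1/8=31/8; d'=(-48−1·6)/(31/8)=-432/31
back: M2=-432/31
back: M1=6−1/8·-432/31=240/31
M: M0=0, M1=240/31, M2=-432/31, M3=0
seg 0: a=0, c=M0/2=0, d=(M1−M0)/(6·3)=40/93, b=Δ0−h0·(2M0+M1)/6=-151/31
seg 1: a=-3, c=M1/2=120/31, d=(M2−M1)/(6·1)=-112/31, b=Δ1−h1·(2M1+M2)/6=209/31
seg 2: a=4, c=M2/2=-216/31, d=(M3−M2)/(6·1)=72/31, b=Δ2−h2·(2M2+M3)/6=113/31
t_q=9/4 → seg 0, τ=9/4; S=0+-151/31·τ+0·τ²+40/93·τ³=-1503/248

  seg 0: a=0 b=-151/31 c=0 d=40/93
  seg 1: a=-3 b=209/31 c=120/31 d=-112/31
  seg 2: a=4 b=113/31 c=-216/31 d=72/31
S(9/4) = -1503/248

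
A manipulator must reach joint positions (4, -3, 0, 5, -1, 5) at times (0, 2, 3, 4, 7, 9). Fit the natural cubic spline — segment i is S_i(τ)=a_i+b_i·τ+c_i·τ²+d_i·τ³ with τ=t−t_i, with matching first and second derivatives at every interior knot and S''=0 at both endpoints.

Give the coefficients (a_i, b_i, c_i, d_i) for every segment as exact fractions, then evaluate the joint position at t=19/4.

Δ: Δ0=-7/2, Δ1=3, Δ2=5, Δ3=-2, Δ4=3
row 1: diag=6, rhs=39; c'=1/6, d'=13/2
row 2: denom=4−1·1/6=23/6; d'=(12−1·13/2)/(23/6)=33/23
row 3: denom=8−1·6/23=178/23; d'=(-42−1·33/23)/(178/23)=-999/178
row 4: denom=10−3·69/178=1573/178; d'=(30−3·-999/178)/(1573/178)=8337/1573
back: M4=8337/1573
back: M3=-999/178−69/178·8337/1573=-12060/1573
back: M2=33/23−6/23·-12060/1573=5403/1573
back: M1=13/2−1/6·5403/1573=9324/1573
M: M0=0, M1=9324/1573, M2=5403/1573, M3=-12060/1573, M4=8337/1573, M5=0
seg 0: a=4, c=M0/2=0, d=(M1−M0)/(6·2)=777/1573, b=Δ0−h0·(2M0+M1)/6=-17227/3146
seg 1: a=-3, c=M1/2=4662/1573, d=(M2−M1)/(6·1)=-1307/3146, b=Δ1−h1·(2M1+M2)/6=1421/3146
seg 2: a=0, c=M2/2=5403/3146, d=(M3−M2)/(6·1)=-5821/3146, b=Δ2−h2·(2M2+M3)/6=734/143
seg 3: a=5, c=M3/2=-6030/1573, d=(M4−M3)/(6·3)=523/726, b=Δ3−h3·(2M3+M4)/6=9491/3146
seg 4: a=-1, c=M4/2=8337/3146, d=(M5−M4)/(6·2)=-2779/6292, b=Δ4−h4·(2M4+M5)/6=-839/1573
t_q=19/4 → seg 3, τ=3/4; S=5+9491/3146·τ+-6030/1573·τ²+523/726·τ³=99029/18304

  seg 0: a=4 b=-17227/3146 c=0 d=777/1573
  seg 1: a=-3 b=1421/3146 c=4662/1573 d=-1307/3146
  seg 2: a=0 b=734/143 c=5403/3146 d=-5821/3146
  seg 3: a=5 b=9491/3146 c=-6030/1573 d=523/726
  seg 4: a=-1 b=-839/1573 c=8337/3146 d=-2779/6292
S(19/4) = 99029/18304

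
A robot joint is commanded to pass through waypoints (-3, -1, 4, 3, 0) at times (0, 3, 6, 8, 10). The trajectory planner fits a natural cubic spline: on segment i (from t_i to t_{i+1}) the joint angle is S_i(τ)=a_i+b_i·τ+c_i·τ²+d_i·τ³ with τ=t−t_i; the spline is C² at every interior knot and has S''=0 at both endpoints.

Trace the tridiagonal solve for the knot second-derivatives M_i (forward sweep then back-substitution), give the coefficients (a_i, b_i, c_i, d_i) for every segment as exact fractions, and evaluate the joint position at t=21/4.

Δ: Δ0=2/3, Δ1=5/3, Δ2=-1/2, Δ3=-3/2
row 1: diag=12, rhs=6; c'=1/4, d'=1/2
row 2: denom=10−3·1/4=37/4; d'=(-13−3·1/2)/(37/4)=-58/37
row 3: denom=8−2·8/37=280/37; d'=(-6−2·-58/37)/(280/37)=-53/140
back: M3=-53/140
back: M2=-58/37−8/37·-53/140=-52/35
back: M1=1/2−1/4·-52/35=61/70
M: M0=0, M1=61/70, M2=-52/35, M3=-53/140, M4=0
seg 0: a=-3, c=M0/2=0, d=(M1−M0)/(6·3)=61/1260, b=Δ0−h0·(2M0+M1)/6=97/420
seg 1: a=-1, c=M1/2=61/140, d=(M2−M1)/(6·3)=-11/84, b=Δ1−h1·(2M1+M2)/6=323/210
seg 2: a=4, c=M2/2=-26/35, d=(M3−M2)/(6·2)=31/336, b=Δ2−h2·(2M2+M3)/6=37/60
seg 3: a=3, c=M3/2=-53/280, d=(M4−M3)/(6·2)=53/1680, b=Δ3−h3·(2M3+M4)/6=-131/105
t_q=21/4 → seg 1, τ=9/4; S=-1+323/210·τ+61/140·τ²+-11/84·τ³=28447/8960

  seg 0: a=-3 b=97/420 c=0 d=61/1260
  seg 1: a=-1 b=323/210 c=61/140 d=-11/84
  seg 2: a=4 b=37/60 c=-26/35 d=31/336
  seg 3: a=3 b=-131/105 c=-53/280 d=53/1680
S(21/4) = 28447/8960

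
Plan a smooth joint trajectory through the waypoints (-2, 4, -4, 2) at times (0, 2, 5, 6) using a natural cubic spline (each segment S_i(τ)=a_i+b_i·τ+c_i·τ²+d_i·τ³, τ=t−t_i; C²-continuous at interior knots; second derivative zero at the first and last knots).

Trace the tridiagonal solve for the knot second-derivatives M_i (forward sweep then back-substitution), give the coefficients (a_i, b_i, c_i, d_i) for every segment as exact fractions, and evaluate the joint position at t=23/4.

Δ: Δ0=3, Δ1=-8/3, Δ2=6
row 1: diag=10, rhs=-34; c'=3/10, d'=-17/5
row 2: denom=8−3·3/10=71/10; d'=(52−3·-17/5)/(71/10)=622/71
back: M2=622/71
back: M1=-17/5−3/10·622/71=-428/71
M: M0=0, M1=-428/71, M2=622/71, M3=0
seg 0: a=-2, c=M0/2=0, d=(M1−M0)/(6·2)=-107/213, b=Δ0−h0·(2M0+M1)/6=1067/213
seg 1: a=4, c=M1/2=-214/71, d=(M2−M1)/(6·3)=175/213, b=Δ1−h1·(2M1+M2)/6=-217/213
seg 2: a=-4, c=M2/2=311/71, d=(M3−M2)/(6·1)=-311/213, b=Δ2−h2·(2M2+M3)/6=656/213
t_q=23/4 → seg 2, τ=3/4; S=-4+656/213·τ+311/71·τ²+-311/213·τ³=717/4544

  seg 0: a=-2 b=1067/213 c=0 d=-107/213
  seg 1: a=4 b=-217/213 c=-214/71 d=175/213
  seg 2: a=-4 b=656/213 c=311/71 d=-311/213
S(23/4) = 717/4544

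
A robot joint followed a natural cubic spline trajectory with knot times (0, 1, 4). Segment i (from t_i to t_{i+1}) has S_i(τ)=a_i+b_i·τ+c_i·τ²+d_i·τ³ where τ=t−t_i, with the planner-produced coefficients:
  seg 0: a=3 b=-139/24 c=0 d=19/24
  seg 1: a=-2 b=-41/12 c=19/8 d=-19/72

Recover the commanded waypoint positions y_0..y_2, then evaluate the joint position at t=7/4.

y_0 = S_0(0) = a_0 = 3
y_1 = S_1(0) = a_1 = -2
y_2 = S_1(3) = 2
t_q=7/4 is in segment 1 (τ=3/4); S_1(τ)=-1709/512

y_0=3 y_1=-2 y_2=2
S(7/4) = -1709/512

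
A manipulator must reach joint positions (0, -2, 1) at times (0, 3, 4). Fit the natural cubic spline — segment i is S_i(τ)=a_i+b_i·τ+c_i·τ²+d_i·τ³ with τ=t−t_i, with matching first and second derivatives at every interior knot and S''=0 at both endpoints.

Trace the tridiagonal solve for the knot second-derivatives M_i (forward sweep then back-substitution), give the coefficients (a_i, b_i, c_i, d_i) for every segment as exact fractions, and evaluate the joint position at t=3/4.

  seg 0: a=0 b=-49/24 c=0 d=11/72
  seg 1: a=-2 b=25/12 c=11/8 d=-11/24
S(3/4) = -751/512

Δ: Δ0=-2/3, Δ1=3
row 1: diag=8, rhs=22; c'=1/8, d'=11/4
back: M1=11/4
M: M0=0, M1=11/4, M2=0
seg 0: a=0, c=M0/2=0, d=(M1−M0)/(6·3)=11/72, b=Δ0−h0·(2M0+M1)/6=-49/24
seg 1: a=-2, c=M1/2=11/8, d=(M2−M1)/(6·1)=-11/24, b=Δ1−h1·(2M1+M2)/6=25/12
t_q=3/4 → seg 0, τ=3/4; S=0+-49/24·τ+0·τ²+11/72·τ³=-751/512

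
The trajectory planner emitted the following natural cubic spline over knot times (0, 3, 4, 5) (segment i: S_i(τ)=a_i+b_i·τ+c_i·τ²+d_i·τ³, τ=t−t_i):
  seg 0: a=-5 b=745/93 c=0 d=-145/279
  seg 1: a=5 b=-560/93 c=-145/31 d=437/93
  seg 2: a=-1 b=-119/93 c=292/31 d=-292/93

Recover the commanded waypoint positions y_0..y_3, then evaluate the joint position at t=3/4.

y_0 = S_0(0) = a_0 = -5
y_1 = S_1(0) = a_1 = 5
y_2 = S_2(0) = a_2 = -1
y_3 = S_2(1) = 4
t_q=3/4 is in segment 0 (τ=3/4); S_0(τ)=1565/1984

y_0=-5 y_1=5 y_2=-1 y_3=4
S(3/4) = 1565/1984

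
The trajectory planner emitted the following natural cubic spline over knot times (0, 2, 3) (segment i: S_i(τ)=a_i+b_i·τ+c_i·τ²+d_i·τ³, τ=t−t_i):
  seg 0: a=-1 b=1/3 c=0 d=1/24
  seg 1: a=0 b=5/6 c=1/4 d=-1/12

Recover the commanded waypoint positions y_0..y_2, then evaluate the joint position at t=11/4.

y_0 = S_0(0) = a_0 = -1
y_1 = S_1(0) = a_1 = 0
y_2 = S_1(1) = 1
t_q=11/4 is in segment 1 (τ=3/4); S_1(τ)=187/256

y_0=-1 y_1=0 y_2=1
S(11/4) = 187/256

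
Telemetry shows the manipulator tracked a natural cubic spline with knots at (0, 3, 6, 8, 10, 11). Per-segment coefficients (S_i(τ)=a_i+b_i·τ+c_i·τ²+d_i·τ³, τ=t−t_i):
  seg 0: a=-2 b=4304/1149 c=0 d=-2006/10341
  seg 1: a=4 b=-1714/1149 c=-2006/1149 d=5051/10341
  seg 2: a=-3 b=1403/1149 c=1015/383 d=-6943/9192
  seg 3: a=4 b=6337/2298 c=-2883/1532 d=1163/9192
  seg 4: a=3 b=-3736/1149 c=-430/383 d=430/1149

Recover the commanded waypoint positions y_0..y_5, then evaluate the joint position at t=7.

y_0 = S_0(0) = a_0 = -2
y_1 = S_1(0) = a_1 = 4
y_2 = S_2(0) = a_2 = -3
y_3 = S_3(0) = a_3 = 4
y_4 = S_4(0) = a_4 = 3
y_5 = S_4(1) = -1
t_q=7 is in segment 2 (τ=1); S_2(τ)=355/3064

y_0=-2 y_1=4 y_2=-3 y_3=4 y_4=3 y_5=-1
S(7) = 355/3064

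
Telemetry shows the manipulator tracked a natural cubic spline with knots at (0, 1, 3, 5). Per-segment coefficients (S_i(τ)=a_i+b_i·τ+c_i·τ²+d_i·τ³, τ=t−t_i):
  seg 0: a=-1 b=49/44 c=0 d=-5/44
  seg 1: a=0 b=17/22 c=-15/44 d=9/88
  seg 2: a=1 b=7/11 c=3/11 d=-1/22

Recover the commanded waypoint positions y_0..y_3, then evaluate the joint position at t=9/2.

y_0 = S_0(0) = a_0 = -1
y_1 = S_1(0) = a_1 = 0
y_2 = S_2(0) = a_2 = 1
y_3 = S_2(2) = 3
t_q=9/2 is in segment 2 (τ=3/2); S_2(τ)=425/176

y_0=-1 y_1=0 y_2=1 y_3=3
S(9/2) = 425/176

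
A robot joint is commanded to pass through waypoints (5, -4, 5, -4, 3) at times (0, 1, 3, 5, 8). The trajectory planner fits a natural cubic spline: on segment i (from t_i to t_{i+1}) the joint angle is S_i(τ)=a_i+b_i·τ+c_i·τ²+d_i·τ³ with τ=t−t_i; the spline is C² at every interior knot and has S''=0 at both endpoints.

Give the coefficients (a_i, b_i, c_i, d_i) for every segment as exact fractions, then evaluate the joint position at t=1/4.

  seg 0: a=5 b=-3733/312 c=0 d=925/312
  seg 1: a=-4 b=-479/156 c=925/104 d=-797/312
  seg 2: a=5 b=289/156 c=-669/104 d=127/78
  seg 3: a=-4 b=-677/156 c=347/104 d=-347/936
S(1/4) = 13679/6656

Δ: Δ0=-9, Δ1=9/2, Δ2=-9/2, Δ3=7/3
row 1: diag=6, rhs=81; c'=1/3, d'=27/2
row 2: denom=8−2·1/3=22/3; d'=(-54−2·27/2)/(22/3)=-243/22
row 3: denom=10−2·3/11=104/11; d'=(41−2·-243/22)/(104/11)=347/52
back: M3=347/52
back: M2=-243/22−3/11·347/52=-669/52
back: M1=27/2−1/3·-669/52=925/52
M: M0=0, M1=925/52, M2=-669/52, M3=347/52, M4=0
seg 0: a=5, c=M0/2=0, d=(M1−M0)/(6·1)=925/312, b=Δ0−h0·(2M0+M1)/6=-3733/312
seg 1: a=-4, c=M1/2=925/104, d=(M2−M1)/(6·2)=-797/312, b=Δ1−h1·(2M1+M2)/6=-479/156
seg 2: a=5, c=M2/2=-669/104, d=(M3−M2)/(6·2)=127/78, b=Δ2−h2·(2M2+M3)/6=289/156
seg 3: a=-4, c=M3/2=347/104, d=(M4−M3)/(6·3)=-347/936, b=Δ3−h3·(2M3+M4)/6=-677/156
t_q=1/4 → seg 0, τ=1/4; S=5+-3733/312·τ+0·τ²+925/312·τ³=13679/6656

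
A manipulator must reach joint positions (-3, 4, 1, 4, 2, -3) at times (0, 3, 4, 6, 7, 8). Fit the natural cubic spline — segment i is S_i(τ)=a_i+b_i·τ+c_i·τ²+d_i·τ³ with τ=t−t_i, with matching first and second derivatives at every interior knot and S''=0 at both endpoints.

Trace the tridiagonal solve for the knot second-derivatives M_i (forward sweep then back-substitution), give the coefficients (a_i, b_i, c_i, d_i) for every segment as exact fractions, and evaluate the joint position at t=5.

Δ: Δ0=7/3, Δ1=-3, Δ2=3/2, Δ3=-2, Δ4=-5
row 1: diag=8, rhs=-32; c'=1/8, d'=-4
row 2: denom=6−1·1/8=47/8; d'=(27−1·-4)/(47/8)=248/47
row 3: denom=6−2·16/47=250/47; d'=(-21−2·248/47)/(250/47)=-1483/250
row 4: denom=4−1·47/250=953/250; d'=(-18−1·-1483/250)/(953/250)=-3017/953
back: M4=-3017/953
back: M3=-1483/250−47/250·-3017/953=-5086/953
back: M2=248/47−16/47·-5086/953=6760/953
back: M1=-4−1/8·6760/953=-4657/953
M: M0=0, M1=-4657/953, M2=6760/953, M3=-5086/953, M4=-3017/953, M5=0
seg 0: a=-3, c=M0/2=0, d=(M1−M0)/(6·3)=-4657/17154, b=Δ0−h0·(2M0+M1)/6=27313/5718
seg 1: a=4, c=M1/2=-4657/1906, d=(M2−M1)/(6·1)=11417/5718, b=Δ1−h1·(2M1+M2)/6=-7300/2859
seg 2: a=1, c=M2/2=3380/953, d=(M3−M2)/(6·2)=-5923/5718, b=Δ2−h2·(2M2+M3)/6=-8291/5718
seg 3: a=4, c=M3/2=-2543/953, d=(M4−M3)/(6·1)=2069/5718, b=Δ3−h3·(2M3+M4)/6=1753/5718
seg 4: a=2, c=M4/2=-3017/1906, d=(M5−M4)/(6·1)=3017/5718, b=Δ4−h4·(2M4+M5)/6=-11278/2859
t_q=5 → seg 2, τ=1; S=1+-8291/5718·τ+3380/953·τ²+-5923/5718·τ³=1964/953

  seg 0: a=-3 b=27313/5718 c=0 d=-4657/17154
  seg 1: a=4 b=-7300/2859 c=-4657/1906 d=11417/5718
  seg 2: a=1 b=-8291/5718 c=3380/953 d=-5923/5718
  seg 3: a=4 b=1753/5718 c=-2543/953 d=2069/5718
  seg 4: a=2 b=-11278/2859 c=-3017/1906 d=3017/5718
S(5) = 1964/953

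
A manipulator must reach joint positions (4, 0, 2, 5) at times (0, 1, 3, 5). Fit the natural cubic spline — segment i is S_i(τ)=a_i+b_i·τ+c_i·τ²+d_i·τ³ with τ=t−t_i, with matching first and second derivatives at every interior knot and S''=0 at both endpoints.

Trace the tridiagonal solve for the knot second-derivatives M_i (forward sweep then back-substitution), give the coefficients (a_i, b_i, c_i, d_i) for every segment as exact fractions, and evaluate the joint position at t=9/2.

  seg 0: a=4 b=-215/44 c=0 d=39/44
  seg 1: a=0 b=-49/22 c=117/44 d=-23/44
  seg 2: a=2 b=47/22 c=-21/44 d=7/88
S(9/2) = 3097/704

Δ: Δ0=-4, Δ1=1, Δ2=3/2
row 1: diag=6, rhs=30; c'=1/3, d'=5
row 2: denom=8−2·1/3=22/3; d'=(3−2·5)/(22/3)=-21/22
back: M2=-21/22
back: M1=5−1/3·-21/22=117/22
M: M0=0, M1=117/22, M2=-21/22, M3=0
seg 0: a=4, c=M0/2=0, d=(M1−M0)/(6·1)=39/44, b=Δ0−h0·(2M0+M1)/6=-215/44
seg 1: a=0, c=M1/2=117/44, d=(M2−M1)/(6·2)=-23/44, b=Δ1−h1·(2M1+M2)/6=-49/22
seg 2: a=2, c=M2/2=-21/44, d=(M3−M2)/(6·2)=7/88, b=Δ2−h2·(2M2+M3)/6=47/22
t_q=9/2 → seg 2, τ=3/2; S=2+47/22·τ+-21/44·τ²+7/88·τ³=3097/704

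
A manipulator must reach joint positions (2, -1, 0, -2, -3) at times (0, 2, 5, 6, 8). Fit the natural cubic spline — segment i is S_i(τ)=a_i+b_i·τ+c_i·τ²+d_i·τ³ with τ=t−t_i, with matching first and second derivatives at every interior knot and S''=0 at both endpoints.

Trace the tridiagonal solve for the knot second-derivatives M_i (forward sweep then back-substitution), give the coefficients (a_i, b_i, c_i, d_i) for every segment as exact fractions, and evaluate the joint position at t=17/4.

  seg 0: a=2 b=-667/312 c=0 d=199/1248
  seg 1: a=-1 b=-35/156 c=199/208 d=-37/144
  seg 2: a=0 b=-887/624 c=-141/104 d=485/624
  seg 3: a=-2 b=-281/156 c=203/208 d=-203/1248
S(17/4) = 5483/13312

Δ: Δ0=-3/2, Δ1=1/3, Δ2=-2, Δ3=-1/2
row 1: diag=10, rhs=11; c'=3/10, d'=11/10
row 2: denom=8−3·3/10=71/10; d'=(-14−3·11/10)/(71/10)=-173/71
row 3: denom=6−1·10/71=416/71; d'=(9−1·-173/71)/(416/71)=203/104
back: M3=203/104
back: M2=-173/71−10/71·203/104=-141/52
back: M1=11/10−3/10·-141/52=199/104
M: M0=0, M1=199/104, M2=-141/52, M3=203/104, M4=0
seg 0: a=2, c=M0/2=0, d=(M1−M0)/(6·2)=199/1248, b=Δ0−h0·(2M0+M1)/6=-667/312
seg 1: a=-1, c=M1/2=199/208, d=(M2−M1)/(6·3)=-37/144, b=Δ1−h1·(2M1+M2)/6=-35/156
seg 2: a=0, c=M2/2=-141/104, d=(M3−M2)/(6·1)=485/624, b=Δ2−h2·(2M2+M3)/6=-887/624
seg 3: a=-2, c=M3/2=203/208, d=(M4−M3)/(6·2)=-203/1248, b=Δ3−h3·(2M3+M4)/6=-281/156
t_q=17/4 → seg 1, τ=9/4; S=-1+-35/156·τ+199/208·τ²+-37/144·τ³=5483/13312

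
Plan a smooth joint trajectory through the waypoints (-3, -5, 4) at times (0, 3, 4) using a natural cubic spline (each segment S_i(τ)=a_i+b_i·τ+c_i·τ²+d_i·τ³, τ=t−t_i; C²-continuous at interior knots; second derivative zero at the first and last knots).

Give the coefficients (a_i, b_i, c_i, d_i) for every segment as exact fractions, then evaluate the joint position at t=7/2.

Δ: Δ0=-2/3, Δ1=9
row 1: diag=8, rhs=58; c'=1/8, d'=29/4
back: M1=29/4
M: M0=0, M1=29/4, M2=0
seg 0: a=-3, c=M0/2=0, d=(M1−M0)/(6·3)=29/72, b=Δ0−h0·(2M0+M1)/6=-103/24
seg 1: a=-5, c=M1/2=29/8, d=(M2−M1)/(6·1)=-29/24, b=Δ1−h1·(2M1+M2)/6=79/12
t_q=7/2 → seg 1, τ=1/2; S=-5+79/12·τ+29/8·τ²+-29/24·τ³=-61/64

  seg 0: a=-3 b=-103/24 c=0 d=29/72
  seg 1: a=-5 b=79/12 c=29/8 d=-29/24
S(7/2) = -61/64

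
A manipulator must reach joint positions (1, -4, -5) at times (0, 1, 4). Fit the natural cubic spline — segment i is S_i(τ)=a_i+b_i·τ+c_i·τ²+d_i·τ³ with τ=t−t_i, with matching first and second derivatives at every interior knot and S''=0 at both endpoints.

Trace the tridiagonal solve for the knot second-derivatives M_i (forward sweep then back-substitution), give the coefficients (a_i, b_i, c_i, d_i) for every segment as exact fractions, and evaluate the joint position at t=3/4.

  seg 0: a=1 b=-67/12 c=0 d=7/12
  seg 1: a=-4 b=-23/6 c=7/4 d=-7/36
S(3/4) = -753/256

Δ: Δ0=-5, Δ1=-1/3
row 1: diag=8, rhs=28; c'=3/8, d'=7/2
back: M1=7/2
M: M0=0, M1=7/2, M2=0
seg 0: a=1, c=M0/2=0, d=(M1−M0)/(6·1)=7/12, b=Δ0−h0·(2M0+M1)/6=-67/12
seg 1: a=-4, c=M1/2=7/4, d=(M2−M1)/(6·3)=-7/36, b=Δ1−h1·(2M1+M2)/6=-23/6
t_q=3/4 → seg 0, τ=3/4; S=1+-67/12·τ+0·τ²+7/12·τ³=-753/256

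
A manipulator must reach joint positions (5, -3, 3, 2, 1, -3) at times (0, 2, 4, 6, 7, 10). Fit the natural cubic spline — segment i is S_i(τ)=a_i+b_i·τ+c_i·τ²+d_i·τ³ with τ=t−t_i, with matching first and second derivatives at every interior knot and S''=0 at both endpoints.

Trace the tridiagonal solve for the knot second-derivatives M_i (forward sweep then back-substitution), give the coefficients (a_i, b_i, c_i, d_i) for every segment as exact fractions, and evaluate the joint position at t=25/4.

  seg 0: a=5 b=-23551/3846 c=0 d=8167/15384
  seg 1: a=-3 b=475/1923 c=8167/2564 d=-13913/15384
  seg 2: a=3 b=8213/3846 c=-2873/1282 d=3551/7692
  seg 3: a=2 b=-4957/3846 c=339/641 d=-923/3846
  seg 4: a=1 b=-1829/1923 c=-245/1282 d=245/11538
S(25/4) = 140063/82048

Δ: Δ0=-4, Δ1=3, Δ2=-1/2, Δ3=-1, Δ4=-4/3
row 1: diag=8, rhs=42; c'=1/4, d'=21/4
row 2: denom=8−2·1/4=15/2; d'=(-21−2·21/4)/(15/2)=-21/5
row 3: denom=6−2·4/15=82/15; d'=(-3−2·-21/5)/(82/15)=81/82
row 4: denom=8−1·15/82=641/82; d'=(-2−1·81/82)/(641/82)=-245/641
back: M4=-245/641
back: M3=81/82−15/82·-245/641=678/641
back: M2=-21/5−4/15·678/641=-2873/641
back: M1=21/4−1/4·-2873/641=8167/1282
M: M0=0, M1=8167/1282, M2=-2873/641, M3=678/641, M4=-245/641, M5=0
seg 0: a=5, c=M0/2=0, d=(M1−M0)/(6·2)=8167/15384, b=Δ0−h0·(2M0+M1)/6=-23551/3846
seg 1: a=-3, c=M1/2=8167/2564, d=(M2−M1)/(6·2)=-13913/15384, b=Δ1−h1·(2M1+M2)/6=475/1923
seg 2: a=3, c=M2/2=-2873/1282, d=(M3−M2)/(6·2)=3551/7692, b=Δ2−h2·(2M2+M3)/6=8213/3846
seg 3: a=2, c=M3/2=339/641, d=(M4−M3)/(6·1)=-923/3846, b=Δ3−h3·(2M3+M4)/6=-4957/3846
seg 4: a=1, c=M4/2=-245/1282, d=(M5−M4)/(6·3)=245/11538, b=Δ4−h4·(2M4+M5)/6=-1829/1923
t_q=25/4 → seg 3, τ=1/4; S=2+-4957/3846·τ+339/641·τ²+-923/3846·τ³=140063/82048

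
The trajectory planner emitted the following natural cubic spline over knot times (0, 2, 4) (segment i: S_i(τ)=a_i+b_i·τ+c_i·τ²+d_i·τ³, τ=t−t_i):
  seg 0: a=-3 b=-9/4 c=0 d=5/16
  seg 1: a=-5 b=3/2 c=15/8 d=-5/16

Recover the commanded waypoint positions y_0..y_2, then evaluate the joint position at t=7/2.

y_0 = S_0(0) = a_0 = -3
y_1 = S_1(0) = a_1 = -5
y_2 = S_1(2) = 3
t_q=7/2 is in segment 1 (τ=3/2); S_1(τ)=53/128

y_0=-3 y_1=-5 y_2=3
S(7/2) = 53/128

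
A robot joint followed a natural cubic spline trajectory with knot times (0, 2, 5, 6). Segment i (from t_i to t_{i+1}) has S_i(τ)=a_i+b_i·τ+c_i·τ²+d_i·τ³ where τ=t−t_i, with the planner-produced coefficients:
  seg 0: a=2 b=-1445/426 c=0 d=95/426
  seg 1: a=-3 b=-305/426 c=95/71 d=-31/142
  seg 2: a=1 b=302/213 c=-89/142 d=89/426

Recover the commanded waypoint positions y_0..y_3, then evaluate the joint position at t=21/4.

y_0=2 y_1=-3 y_2=1 y_3=2
S(21/4) = 11983/9088

y_0 = S_0(0) = a_0 = 2
y_1 = S_1(0) = a_1 = -3
y_2 = S_2(0) = a_2 = 1
y_3 = S_2(1) = 2
t_q=21/4 is in segment 2 (τ=1/4); S_2(τ)=11983/9088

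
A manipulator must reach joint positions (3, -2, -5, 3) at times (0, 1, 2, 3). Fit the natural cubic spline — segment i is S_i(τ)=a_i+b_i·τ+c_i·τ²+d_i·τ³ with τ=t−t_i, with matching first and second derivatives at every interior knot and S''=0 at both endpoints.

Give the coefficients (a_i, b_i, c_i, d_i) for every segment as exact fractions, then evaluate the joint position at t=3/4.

Δ: Δ0=-5, Δ1=-3, Δ2=8
row 1: diag=4, rhs=12; c'=1/4, d'=3
row 2: denom=4−1·1/4=15/4; d'=(66−1·3)/(15/4)=84/5
back: M2=84/5
back: M1=3−1/4·84/5=-6/5
M: M0=0, M1=-6/5, M2=84/5, M3=0
seg 0: a=3, c=M0/2=0, d=(M1−M0)/(6·1)=-1/5, b=Δ0−h0·(2M0+M1)/6=-24/5
seg 1: a=-2, c=M1/2=-3/5, d=(M2−M1)/(6·1)=3, b=Δ1−h1·(2M1+M2)/6=-27/5
seg 2: a=-5, c=M2/2=42/5, d=(M3−M2)/(6·1)=-14/5, b=Δ2−h2·(2M2+M3)/6=12/5
t_q=3/4 → seg 0, τ=3/4; S=3+-24/5·τ+0·τ²+-1/5·τ³=-219/320

  seg 0: a=3 b=-24/5 c=0 d=-1/5
  seg 1: a=-2 b=-27/5 c=-3/5 d=3
  seg 2: a=-5 b=12/5 c=42/5 d=-14/5
S(3/4) = -219/320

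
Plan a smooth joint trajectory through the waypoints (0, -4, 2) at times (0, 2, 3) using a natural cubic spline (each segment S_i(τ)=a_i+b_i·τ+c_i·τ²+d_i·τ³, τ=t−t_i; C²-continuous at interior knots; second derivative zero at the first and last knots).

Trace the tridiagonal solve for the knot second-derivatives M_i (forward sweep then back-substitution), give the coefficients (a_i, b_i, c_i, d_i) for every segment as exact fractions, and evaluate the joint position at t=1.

Δ: Δ0=-2, Δ1=6
row 1: diag=6, rhs=48; c'=1/6, d'=8
back: M1=8
M: M0=0, M1=8, M2=0
seg 0: a=0, c=M0/2=0, d=(M1−M0)/(6·2)=2/3, b=Δ0−h0·(2M0+M1)/6=-14/3
seg 1: a=-4, c=M1/2=4, d=(M2−M1)/(6·1)=-4/3, b=Δ1−h1·(2M1+M2)/6=10/3
t_q=1 → seg 0, τ=1; S=0+-14/3·τ+0·τ²+2/3·τ³=-4

  seg 0: a=0 b=-14/3 c=0 d=2/3
  seg 1: a=-4 b=10/3 c=4 d=-4/3
S(1) = -4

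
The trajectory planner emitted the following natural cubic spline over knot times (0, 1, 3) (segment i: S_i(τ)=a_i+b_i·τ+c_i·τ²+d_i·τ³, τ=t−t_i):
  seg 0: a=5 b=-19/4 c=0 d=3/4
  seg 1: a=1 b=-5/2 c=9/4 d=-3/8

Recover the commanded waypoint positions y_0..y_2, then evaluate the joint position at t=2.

y_0=5 y_1=1 y_2=2
S(2) = 3/8

y_0 = S_0(0) = a_0 = 5
y_1 = S_1(0) = a_1 = 1
y_2 = S_1(2) = 2
t_q=2 is in segment 1 (τ=1); S_1(τ)=3/8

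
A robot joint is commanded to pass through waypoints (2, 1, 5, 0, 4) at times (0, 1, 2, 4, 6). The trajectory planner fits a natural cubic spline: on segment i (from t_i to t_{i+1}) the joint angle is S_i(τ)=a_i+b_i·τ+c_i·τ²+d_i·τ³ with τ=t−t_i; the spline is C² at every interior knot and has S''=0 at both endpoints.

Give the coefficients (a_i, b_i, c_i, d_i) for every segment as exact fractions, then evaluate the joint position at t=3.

Δ: Δ0=-1, Δ1=4, Δ2=-5/2, Δ3=2
row 1: diag=4, rhs=30; c'=1/4, d'=15/2
row 2: denom=6−1·1/4=23/4; d'=(-39−1·15/2)/(23/4)=-186/23
row 3: denom=8−2·8/23=168/23; d'=(27−2·-186/23)/(168/23)=331/56
back: M3=331/56
back: M2=-186/23−8/23·331/56=-71/7
back: M1=15/2−1/4·-71/7=281/28
M: M0=0, M1=281/28, M2=-71/7, M3=331/56, M4=0
seg 0: a=2, c=M0/2=0, d=(M1−M0)/(6·1)=281/168, b=Δ0−h0·(2M0+M1)/6=-449/168
seg 1: a=1, c=M1/2=281/56, d=(M2−M1)/(6·1)=-565/168, b=Δ1−h1·(2M1+M2)/6=197/84
seg 2: a=5, c=M2/2=-71/14, d=(M3−M2)/(6·2)=899/672, b=Δ2−h2·(2M2+M3)/6=55/24
seg 3: a=0, c=M3/2=331/112, d=(M4−M3)/(6·2)=-331/672, b=Δ3−h3·(2M3+M4)/6=-163/84
t_q=3 → seg 2, τ=1; S=5+55/24·τ+-71/14·τ²+899/672·τ³=797/224

  seg 0: a=2 b=-449/168 c=0 d=281/168
  seg 1: a=1 b=197/84 c=281/56 d=-565/168
  seg 2: a=5 b=55/24 c=-71/14 d=899/672
  seg 3: a=0 b=-163/84 c=331/112 d=-331/672
S(3) = 797/224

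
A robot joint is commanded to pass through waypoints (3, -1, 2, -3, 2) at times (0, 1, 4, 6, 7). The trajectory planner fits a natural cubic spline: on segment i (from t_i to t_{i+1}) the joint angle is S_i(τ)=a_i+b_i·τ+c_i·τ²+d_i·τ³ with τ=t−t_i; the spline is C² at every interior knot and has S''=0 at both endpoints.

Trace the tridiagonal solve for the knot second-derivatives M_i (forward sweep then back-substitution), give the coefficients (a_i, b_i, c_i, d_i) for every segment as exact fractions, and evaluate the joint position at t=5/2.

  seg 0: a=3 b=-982/197 c=0 d=194/197
  seg 1: a=-1 b=-400/197 c=582/197 d=-383/591
  seg 2: a=2 b=-355/197 c=-567/197 d=1993/1576
  seg 3: a=-3 b=733/394 c=3711/788 d=-1237/788
S(5/2) = 653/1576

Δ: Δ0=-4, Δ1=1, Δ2=-5/2, Δ3=5
row 1: diag=8, rhs=30; c'=3/8, d'=15/4
row 2: denom=10−3·3/8=71/8; d'=(-21−3·15/4)/(71/8)=-258/71
row 3: denom=6−2·16/71=394/71; d'=(45−2·-258/71)/(394/71)=3711/394
back: M3=3711/394
back: M2=-258/71−16/71·3711/394=-1134/197
back: M1=15/4−3/8·-1134/197=1164/197
M: M0=0, M1=1164/197, M2=-1134/197, M3=3711/394, M4=0
seg 0: a=3, c=M0/2=0, d=(M1−M0)/(6·1)=194/197, b=Δ0−h0·(2M0+M1)/6=-982/197
seg 1: a=-1, c=M1/2=582/197, d=(M2−M1)/(6·3)=-383/591, b=Δ1−h1·(2M1+M2)/6=-400/197
seg 2: a=2, c=M2/2=-567/197, d=(M3−M2)/(6·2)=1993/1576, b=Δ2−h2·(2M2+M3)/6=-355/197
seg 3: a=-3, c=M3/2=3711/788, d=(M4−M3)/(6·1)=-1237/788, b=Δ3−h3·(2M3+M4)/6=733/394
t_q=5/2 → seg 1, τ=3/2; S=-1+-400/197·τ+582/197·τ²+-383/591·τ³=653/1576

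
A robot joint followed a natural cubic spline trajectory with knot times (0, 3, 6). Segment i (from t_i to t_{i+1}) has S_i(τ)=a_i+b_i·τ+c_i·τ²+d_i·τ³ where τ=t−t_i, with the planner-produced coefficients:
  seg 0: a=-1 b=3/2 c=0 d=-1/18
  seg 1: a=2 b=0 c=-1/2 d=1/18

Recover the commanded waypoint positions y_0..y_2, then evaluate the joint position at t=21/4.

y_0=-1 y_1=2 y_2=-1
S(21/4) = 13/128

y_0 = S_0(0) = a_0 = -1
y_1 = S_1(0) = a_1 = 2
y_2 = S_1(3) = -1
t_q=21/4 is in segment 1 (τ=9/4); S_1(τ)=13/128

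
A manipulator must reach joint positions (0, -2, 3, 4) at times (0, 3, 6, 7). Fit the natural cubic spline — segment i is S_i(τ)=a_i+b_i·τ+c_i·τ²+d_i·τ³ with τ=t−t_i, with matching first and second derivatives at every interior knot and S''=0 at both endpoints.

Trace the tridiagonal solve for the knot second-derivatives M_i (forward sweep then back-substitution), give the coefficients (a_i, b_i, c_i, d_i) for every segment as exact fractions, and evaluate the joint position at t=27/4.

  seg 0: a=0 b=-40/29 c=0 d=62/783
  seg 1: a=-2 b=22/29 c=62/87 d=-107/783
  seg 2: a=3 b=39/29 c=-15/29 d=5/29
S(27/4) = 7035/1856

Δ: Δ0=-2/3, Δ1=5/3, Δ2=1
row 1: diag=12, rhs=14; c'=1/4, d'=7/6
row 2: denom=8−3·1/4=29/4; d'=(-4−3·7/6)/(29/4)=-30/29
back: M2=-30/29
back: M1=7/6−1/4·-30/29=124/87
M: M0=0, M1=124/87, M2=-30/29, M3=0
seg 0: a=0, c=M0/2=0, d=(M1−M0)/(6·3)=62/783, b=Δ0−h0·(2M0+M1)/6=-40/29
seg 1: a=-2, c=M1/2=62/87, d=(M2−M1)/(6·3)=-107/783, b=Δ1−h1·(2M1+M2)/6=22/29
seg 2: a=3, c=M2/2=-15/29, d=(M3−M2)/(6·1)=5/29, b=Δ2−h2·(2M2+M3)/6=39/29
t_q=27/4 → seg 2, τ=3/4; S=3+39/29·τ+-15/29·τ²+5/29·τ³=7035/1856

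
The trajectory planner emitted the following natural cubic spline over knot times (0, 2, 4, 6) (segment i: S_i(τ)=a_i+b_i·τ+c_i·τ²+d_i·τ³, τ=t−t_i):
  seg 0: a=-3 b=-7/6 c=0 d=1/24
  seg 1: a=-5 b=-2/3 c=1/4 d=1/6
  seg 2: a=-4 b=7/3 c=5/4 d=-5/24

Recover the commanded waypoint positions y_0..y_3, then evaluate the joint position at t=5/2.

y_0 = S_0(0) = a_0 = -3
y_1 = S_1(0) = a_1 = -5
y_2 = S_2(0) = a_2 = -4
y_3 = S_2(2) = 4
t_q=5/2 is in segment 1 (τ=1/2); S_1(τ)=-21/4

y_0=-3 y_1=-5 y_2=-4 y_3=4
S(5/2) = -21/4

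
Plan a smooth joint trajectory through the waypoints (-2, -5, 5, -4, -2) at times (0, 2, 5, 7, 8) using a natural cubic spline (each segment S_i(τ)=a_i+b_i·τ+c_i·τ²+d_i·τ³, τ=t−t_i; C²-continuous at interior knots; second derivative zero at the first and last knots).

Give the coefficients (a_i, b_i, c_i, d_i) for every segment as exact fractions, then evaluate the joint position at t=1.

Δ: Δ0=-3/2, Δ1=10/3, Δ2=-9/2, Δ3=2
row 1: diag=10, rhs=29; c'=3/10, d'=29/10
row 2: denom=10−3·3/10=91/10; d'=(-47−3·29/10)/(91/10)=-557/91
row 3: denom=6−2·20/91=506/91; d'=(39−2·-557/91)/(506/91)=4663/506
back: M3=4663/506
back: M2=-557/91−20/91·4663/506=-2061/253
back: M1=29/10−3/10·-2061/253=1352/253
M: M0=0, M1=1352/253, M2=-2061/253, M3=4663/506, M4=0
seg 0: a=-2, c=M0/2=0, d=(M1−M0)/(6·2)=338/759, b=Δ0−h0·(2M0+M1)/6=-4981/1518
seg 1: a=-5, c=M1/2=676/253, d=(M2−M1)/(6·3)=-3413/4554, b=Δ1−h1·(2M1+M2)/6=3131/1518
seg 2: a=5, c=M2/2=-2061/506, d=(M3−M2)/(6·2)=8785/6072, b=Δ2−h2·(2M2+M3)/6=-1625/759
seg 3: a=-4, c=M3/2=4663/1012, d=(M4−M3)/(6·1)=-4663/3036, b=Δ3−h3·(2M3+M4)/6=-1627/1518
t_q=1 → seg 0, τ=1; S=-2+-4981/1518·τ+0·τ²+338/759·τ³=-2447/506

  seg 0: a=-2 b=-4981/1518 c=0 d=338/759
  seg 1: a=-5 b=3131/1518 c=676/253 d=-3413/4554
  seg 2: a=5 b=-1625/759 c=-2061/506 d=8785/6072
  seg 3: a=-4 b=-1627/1518 c=4663/1012 d=-4663/3036
S(1) = -2447/506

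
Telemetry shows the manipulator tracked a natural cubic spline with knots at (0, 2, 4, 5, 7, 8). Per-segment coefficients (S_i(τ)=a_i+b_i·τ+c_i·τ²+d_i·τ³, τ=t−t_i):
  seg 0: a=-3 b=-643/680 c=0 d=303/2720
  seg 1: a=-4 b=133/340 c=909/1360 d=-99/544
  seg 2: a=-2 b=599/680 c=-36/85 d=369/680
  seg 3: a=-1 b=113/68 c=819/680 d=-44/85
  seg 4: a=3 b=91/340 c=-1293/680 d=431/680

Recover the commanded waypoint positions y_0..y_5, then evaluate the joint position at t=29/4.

y_0 = S_0(0) = a_0 = -3
y_1 = S_1(0) = a_1 = -4
y_2 = S_2(0) = a_2 = -2
y_3 = S_3(0) = a_3 = -1
y_4 = S_4(0) = a_4 = 3
y_5 = S_4(1) = 2
t_q=29/4 is in segment 4 (τ=1/4); S_4(τ)=128731/43520

y_0=-3 y_1=-4 y_2=-2 y_3=-1 y_4=3 y_5=2
S(29/4) = 128731/43520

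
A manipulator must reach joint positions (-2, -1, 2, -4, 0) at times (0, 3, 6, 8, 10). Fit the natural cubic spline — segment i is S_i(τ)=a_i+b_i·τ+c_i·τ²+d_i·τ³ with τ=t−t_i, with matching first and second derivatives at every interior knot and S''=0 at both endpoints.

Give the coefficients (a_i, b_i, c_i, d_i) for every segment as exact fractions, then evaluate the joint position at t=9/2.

  seg 0: a=-2 b=-25/84 c=0 d=53/756
  seg 1: a=-1 b=67/42 c=53/84 d=-209/756
  seg 2: a=2 b=-25/12 c=-13/7 d=235/336
  seg 3: a=-4 b=-47/42 c=131/56 d=-131/336
S(9/2) = 421/224

Δ: Δ0=1/3, Δ1=1, Δ2=-3, Δ3=2
row 1: diag=12, rhs=4; c'=1/4, d'=1/3
row 2: denom=10−3·1/4=37/4; d'=(-24−3·1/3)/(37/4)=-100/37
row 3: denom=8−2·8/37=280/37; d'=(30−2·-100/37)/(280/37)=131/28
back: M3=131/28
back: M2=-100/37−8/37·131/28=-26/7
back: M1=1/3−1/4·-26/7=53/42
M: M0=0, M1=53/42, M2=-26/7, M3=131/28, M4=0
seg 0: a=-2, c=M0/2=0, d=(M1−M0)/(6·3)=53/756, b=Δ0−h0·(2M0+M1)/6=-25/84
seg 1: a=-1, c=M1/2=53/84, d=(M2−M1)/(6·3)=-209/756, b=Δ1−h1·(2M1+M2)/6=67/42
seg 2: a=2, c=M2/2=-13/7, d=(M3−M2)/(6·2)=235/336, b=Δ2−h2·(2M2+M3)/6=-25/12
seg 3: a=-4, c=M3/2=131/56, d=(M4−M3)/(6·2)=-131/336, b=Δ3−h3·(2M3+M4)/6=-47/42
t_q=9/2 → seg 1, τ=3/2; S=-1+67/42·τ+53/84·τ²+-209/756·τ³=421/224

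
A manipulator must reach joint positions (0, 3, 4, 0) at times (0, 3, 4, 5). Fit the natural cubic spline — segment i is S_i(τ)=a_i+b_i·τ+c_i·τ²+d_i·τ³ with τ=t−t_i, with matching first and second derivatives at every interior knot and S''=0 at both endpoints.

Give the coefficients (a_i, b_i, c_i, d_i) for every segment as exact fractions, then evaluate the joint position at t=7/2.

  seg 0: a=0 b=16/31 c=0 d=5/93
  seg 1: a=3 b=61/31 c=15/31 d=-45/31
  seg 2: a=4 b=-44/31 c=-120/31 d=40/31
S(7/2) = 973/248

Δ: Δ0=1, Δ1=1, Δ2=-4
row 1: diag=8, rhs=0; c'=1/8, d'=0
row 2: denom=4−1·1/8=31/8; d'=(-30−1·0)/(31/8)=-240/31
back: M2=-240/31
back: M1=0−1/8·-240/31=30/31
M: M0=0, M1=30/31, M2=-240/31, M3=0
seg 0: a=0, c=M0/2=0, d=(M1−M0)/(6·3)=5/93, b=Δ0−h0·(2M0+M1)/6=16/31
seg 1: a=3, c=M1/2=15/31, d=(M2−M1)/(6·1)=-45/31, b=Δ1−h1·(2M1+M2)/6=61/31
seg 2: a=4, c=M2/2=-120/31, d=(M3−M2)/(6·1)=40/31, b=Δ2−h2·(2M2+M3)/6=-44/31
t_q=7/2 → seg 1, τ=1/2; S=3+61/31·τ+15/31·τ²+-45/31·τ³=973/248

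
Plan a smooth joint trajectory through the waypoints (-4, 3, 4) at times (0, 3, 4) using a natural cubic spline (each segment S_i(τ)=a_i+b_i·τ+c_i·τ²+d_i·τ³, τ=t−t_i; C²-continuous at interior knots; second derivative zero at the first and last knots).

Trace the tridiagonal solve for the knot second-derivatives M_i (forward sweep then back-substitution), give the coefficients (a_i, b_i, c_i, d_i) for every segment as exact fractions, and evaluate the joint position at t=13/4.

  seg 0: a=-4 b=17/6 c=0 d=-1/18
  seg 1: a=3 b=4/3 c=-1/2 d=1/6
S(13/4) = 423/128

Δ: Δ0=7/3, Δ1=1
row 1: diag=8, rhs=-8; c'=1/8, d'=-1
back: M1=-1
M: M0=0, M1=-1, M2=0
seg 0: a=-4, c=M0/2=0, d=(M1−M0)/(6·3)=-1/18, b=Δ0−h0·(2M0+M1)/6=17/6
seg 1: a=3, c=M1/2=-1/2, d=(M2−M1)/(6·1)=1/6, b=Δ1−h1·(2M1+M2)/6=4/3
t_q=13/4 → seg 1, τ=1/4; S=3+4/3·τ+-1/2·τ²+1/6·τ³=423/128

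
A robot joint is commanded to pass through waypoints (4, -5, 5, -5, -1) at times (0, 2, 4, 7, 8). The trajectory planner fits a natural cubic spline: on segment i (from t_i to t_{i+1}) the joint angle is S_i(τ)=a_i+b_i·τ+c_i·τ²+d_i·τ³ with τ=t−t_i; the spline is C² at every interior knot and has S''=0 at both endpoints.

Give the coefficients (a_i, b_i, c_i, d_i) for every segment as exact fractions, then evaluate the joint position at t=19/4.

Δ: Δ0=-9/2, Δ1=5, Δ2=-10/3, Δ3=4
row 1: diag=8, rhs=57; c'=1/4, d'=57/8
row 2: denom=10−2·1/4=19/2; d'=(-50−2·57/8)/(19/2)=-257/38
row 3: denom=8−3·6/19=134/19; d'=(44−3·-257/38)/(134/19)=2443/268
back: M3=2443/268
back: M2=-257/38−6/19·2443/268=-646/67
back: M1=57/8−1/4·-646/67=5111/536
M: M0=0, M1=5111/536, M2=-646/67, M3=2443/268, M4=0
seg 0: a=4, c=M0/2=0, d=(M1−M0)/(6·2)=5111/6432, b=Δ0−h0·(2M0+M1)/6=-12347/1608
seg 1: a=-5, c=M1/2=5111/1072, d=(M2−M1)/(6·2)=-10279/6432, b=Δ1−h1·(2M1+M2)/6=1493/804
seg 2: a=5, c=M2/2=-323/67, d=(M3−M2)/(6·3)=5027/4824, b=Δ2−h2·(2M2+M3)/6=2815/1608
seg 3: a=-5, c=M3/2=2443/536, d=(M4−M3)/(6·1)=-2443/1608, b=Δ3−h3·(2M3+M4)/6=773/804
t_q=19/4 → seg 2, τ=3/4; S=5+2815/1608·τ+-323/67·τ²+5027/4824·τ³=138617/34304

  seg 0: a=4 b=-12347/1608 c=0 d=5111/6432
  seg 1: a=-5 b=1493/804 c=5111/1072 d=-10279/6432
  seg 2: a=5 b=2815/1608 c=-323/67 d=5027/4824
  seg 3: a=-5 b=773/804 c=2443/536 d=-2443/1608
S(19/4) = 138617/34304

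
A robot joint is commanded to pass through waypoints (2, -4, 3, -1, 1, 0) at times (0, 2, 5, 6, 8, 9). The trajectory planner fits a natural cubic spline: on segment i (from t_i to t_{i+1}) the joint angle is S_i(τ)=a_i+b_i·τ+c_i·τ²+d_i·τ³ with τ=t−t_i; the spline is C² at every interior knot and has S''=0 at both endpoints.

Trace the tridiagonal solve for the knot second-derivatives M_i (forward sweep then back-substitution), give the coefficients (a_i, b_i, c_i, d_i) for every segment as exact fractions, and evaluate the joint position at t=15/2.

  seg 0: a=2 b=-8042/1659 c=0 d=3065/6636
  seg 1: a=-4 b=1153/1659 c=3065/1106 d=-2461/3318
  seg 2: a=3 b=-8971/3318 c=-2159/553 d=8653/3318
  seg 3: a=-1 b=-4460/1659 c=4335/1106 d=-3443/3318
  seg 4: a=1 b=892/1659 c=-2551/1106 d=2551/3318
S(15/2) = 2515/8848

Δ: Δ0=-3, Δ1=7/3, Δ2=-4, Δ3=1, Δ4=-1
row 1: diag=10, rhs=32; c'=3/10, d'=16/5
row 2: denom=8−3·3/10=71/10; d'=(-38−3·16/5)/(71/10)=-476/71
row 3: denom=6−1·10/71=416/71; d'=(30−1·-476/71)/(416/71)=1303/208
row 4: denom=6−2·71/208=553/104; d'=(-12−2·1303/208)/(553/104)=-2551/553
back: M4=-2551/553
back: M3=1303/208−71/208·-2551/553=4335/553
back: M2=-476/71−10/71·4335/553=-4318/553
back: M1=16/5−3/10·-4318/553=3065/553
M: M0=0, M1=3065/553, M2=-4318/553, M3=4335/553, M4=-2551/553, M5=0
seg 0: a=2, c=M0/2=0, d=(M1−M0)/(6·2)=3065/6636, b=Δ0−h0·(2M0+M1)/6=-8042/1659
seg 1: a=-4, c=M1/2=3065/1106, d=(M2−M1)/(6·3)=-2461/3318, b=Δ1−h1·(2M1+M2)/6=1153/1659
seg 2: a=3, c=M2/2=-2159/553, d=(M3−M2)/(6·1)=8653/3318, b=Δ2−h2·(2M2+M3)/6=-8971/3318
seg 3: a=-1, c=M3/2=4335/1106, d=(M4−M3)/(6·2)=-3443/3318, b=Δ3−h3·(2M3+M4)/6=-4460/1659
seg 4: a=1, c=M4/2=-2551/1106, d=(M5−M4)/(6·1)=2551/3318, b=Δ4−h4·(2M4+M5)/6=892/1659
t_q=15/2 → seg 3, τ=3/2; S=-1+-4460/1659·τ+4335/1106·τ²+-3443/3318·τ³=2515/8848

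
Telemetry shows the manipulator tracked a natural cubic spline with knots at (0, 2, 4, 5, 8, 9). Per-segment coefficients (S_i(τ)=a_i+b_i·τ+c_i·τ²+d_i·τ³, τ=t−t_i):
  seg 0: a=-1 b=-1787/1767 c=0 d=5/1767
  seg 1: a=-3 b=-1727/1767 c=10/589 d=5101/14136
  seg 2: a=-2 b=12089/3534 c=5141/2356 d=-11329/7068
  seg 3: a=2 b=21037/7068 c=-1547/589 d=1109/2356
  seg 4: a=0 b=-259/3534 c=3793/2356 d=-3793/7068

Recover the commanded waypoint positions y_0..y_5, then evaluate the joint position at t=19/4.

y_0 = S_0(0) = a_0 = -1
y_1 = S_1(0) = a_1 = -3
y_2 = S_2(0) = a_2 = -2
y_3 = S_3(0) = a_3 = 2
y_4 = S_4(0) = a_4 = 0
y_5 = S_4(1) = 1
t_q=19/4 is in segment 2 (τ=3/4); S_2(τ)=168395/150784

y_0=-1 y_1=-3 y_2=-2 y_3=2 y_4=0 y_5=1
S(19/4) = 168395/150784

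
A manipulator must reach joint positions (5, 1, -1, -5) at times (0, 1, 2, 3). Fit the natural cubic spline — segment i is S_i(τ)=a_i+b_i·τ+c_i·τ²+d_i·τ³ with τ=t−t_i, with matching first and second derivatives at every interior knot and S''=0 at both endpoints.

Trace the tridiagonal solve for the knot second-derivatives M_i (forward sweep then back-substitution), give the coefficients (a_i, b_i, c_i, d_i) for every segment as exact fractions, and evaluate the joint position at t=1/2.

  seg 0: a=5 b=-14/3 c=0 d=2/3
  seg 1: a=1 b=-8/3 c=2 d=-4/3
  seg 2: a=-1 b=-8/3 c=-2 d=2/3
S(1/2) = 11/4

Δ: Δ0=-4, Δ1=-2, Δ2=-4
row 1: diag=4, rhs=12; c'=1/4, d'=3
row 2: denom=4−1·1/4=15/4; d'=(-12−1·3)/(15/4)=-4
back: M2=-4
back: M1=3−1/4·-4=4
M: M0=0, M1=4, M2=-4, M3=0
seg 0: a=5, c=M0/2=0, d=(M1−M0)/(6·1)=2/3, b=Δ0−h0·(2M0+M1)/6=-14/3
seg 1: a=1, c=M1/2=2, d=(M2−M1)/(6·1)=-4/3, b=Δ1−h1·(2M1+M2)/6=-8/3
seg 2: a=-1, c=M2/2=-2, d=(M3−M2)/(6·1)=2/3, b=Δ2−h2·(2M2+M3)/6=-8/3
t_q=1/2 → seg 0, τ=1/2; S=5+-14/3·τ+0·τ²+2/3·τ³=11/4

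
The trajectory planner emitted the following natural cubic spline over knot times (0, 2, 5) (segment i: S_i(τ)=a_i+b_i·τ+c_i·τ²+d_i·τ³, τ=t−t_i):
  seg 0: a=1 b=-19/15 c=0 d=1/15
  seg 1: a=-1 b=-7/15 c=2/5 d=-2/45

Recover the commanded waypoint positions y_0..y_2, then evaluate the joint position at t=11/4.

y_0=1 y_1=-1 y_2=0
S(11/4) = -183/160

y_0 = S_0(0) = a_0 = 1
y_1 = S_1(0) = a_1 = -1
y_2 = S_1(3) = 0
t_q=11/4 is in segment 1 (τ=3/4); S_1(τ)=-183/160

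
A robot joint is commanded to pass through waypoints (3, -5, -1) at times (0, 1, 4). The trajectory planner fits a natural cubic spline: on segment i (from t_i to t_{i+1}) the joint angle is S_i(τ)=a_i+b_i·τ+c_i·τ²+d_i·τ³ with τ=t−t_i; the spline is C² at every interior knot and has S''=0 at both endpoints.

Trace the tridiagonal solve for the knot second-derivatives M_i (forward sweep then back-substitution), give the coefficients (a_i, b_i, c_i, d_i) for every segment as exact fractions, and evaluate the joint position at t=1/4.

  seg 0: a=3 b=-55/6 c=0 d=7/6
  seg 1: a=-5 b=-17/3 c=7/2 d=-7/18
S(1/4) = 93/128

Δ: Δ0=-8, Δ1=4/3
row 1: diag=8, rhs=56; c'=3/8, d'=7
back: M1=7
M: M0=0, M1=7, M2=0
seg 0: a=3, c=M0/2=0, d=(M1−M0)/(6·1)=7/6, b=Δ0−h0·(2M0+M1)/6=-55/6
seg 1: a=-5, c=M1/2=7/2, d=(M2−M1)/(6·3)=-7/18, b=Δ1−h1·(2M1+M2)/6=-17/3
t_q=1/4 → seg 0, τ=1/4; S=3+-55/6·τ+0·τ²+7/6·τ³=93/128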